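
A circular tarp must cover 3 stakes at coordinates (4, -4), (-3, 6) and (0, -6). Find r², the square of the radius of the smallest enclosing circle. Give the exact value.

12665/324

Call the three points A, B, C in the order given.
Side lengths²: AB² = 149, AC² = 20, BC² = 153.
Since BC² = 153 < 149 + 20 = 169, the triangle is acute, so the smallest enclosing circle is the circumcircle.
Circumcentre = (-11/18, 2/9), r² = 12665/324.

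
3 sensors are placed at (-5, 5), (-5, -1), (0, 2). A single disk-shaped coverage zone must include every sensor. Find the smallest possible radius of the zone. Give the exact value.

Call the three points A, B, C in the order given.
Side lengths²: AB² = 36, AC² = 34, BC² = 34.
Since AB² = 36 < 34 + 34 = 68, the triangle is acute, so the smallest enclosing circle is the circumcircle.
Circumcentre = (-3.4, 2), r² = 11.56.
r = √(11.56) = 3.4.

3.4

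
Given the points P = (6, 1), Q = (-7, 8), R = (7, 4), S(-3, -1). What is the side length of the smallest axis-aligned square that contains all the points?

The bounding box has width 14 and height 9.
An axis-aligned square enclosing the set must have side ≥ max(width, height).
So the minimum side is max(14, 9) = 14.

14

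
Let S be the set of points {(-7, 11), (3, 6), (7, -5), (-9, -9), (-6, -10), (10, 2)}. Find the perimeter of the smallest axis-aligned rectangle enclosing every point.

80

Width = max x − min x = 10 − (-9) = 19.
Height = max y − min y = 11 − (-10) = 21.
Perimeter = 2(19 + 21) = 80.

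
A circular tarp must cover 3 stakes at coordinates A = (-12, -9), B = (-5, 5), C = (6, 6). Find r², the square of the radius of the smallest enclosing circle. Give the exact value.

Side lengths²: AB² = 245, AC² = 549, BC² = 122.
Since AC² = 549 ≥ 245 + 122 = 367, the angle opposite AC is not acute, so the smallest enclosing circle has AC as diameter.
Centre = midpoint of AC = (-3, -1.5), r² = 549/4 = 137.25.

137.25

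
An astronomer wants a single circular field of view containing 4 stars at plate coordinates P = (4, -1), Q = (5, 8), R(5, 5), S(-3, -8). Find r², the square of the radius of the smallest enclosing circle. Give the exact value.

The farthest pair is Q–S with squared distance 320. The circle on this segment as diameter has centre (1, 0) and r² = 320/4 = 80.
Check P: distance² to centre = 10 ≤ 80, so it lies inside.
All remaining points lie in this disk, and no smaller disk contains both endpoints, so this is the minimum enclosing circle.

80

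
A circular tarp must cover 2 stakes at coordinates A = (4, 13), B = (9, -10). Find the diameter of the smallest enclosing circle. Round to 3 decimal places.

23.537

The smallest circle enclosing two points has them as diameter endpoints.
Centre = midpoint = (6.5, 1.5); r² = |AB|²/4 = 554/4 = 138.5.
Diameter = 2r = 2√(138.5) ≈ 23.537.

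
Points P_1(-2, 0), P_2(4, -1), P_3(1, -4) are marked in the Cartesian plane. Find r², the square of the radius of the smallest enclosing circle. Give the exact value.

925/98

Side lengths²: P_1P_2² = 37, P_1P_3² = 25, P_2P_3² = 18.
Since P_1P_2² = 37 < 25 + 18 = 43, the triangle is acute, so the smallest enclosing circle is the circumcircle.
Circumcentre = (13/14, -13/14), r² = 925/98.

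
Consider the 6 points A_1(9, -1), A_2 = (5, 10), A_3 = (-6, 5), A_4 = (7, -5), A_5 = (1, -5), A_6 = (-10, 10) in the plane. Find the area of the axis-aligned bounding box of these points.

x ranges over [-10, 9], width 19.
y ranges over [-5, 10], height 15.
Area = 19 × 15 = 285.

285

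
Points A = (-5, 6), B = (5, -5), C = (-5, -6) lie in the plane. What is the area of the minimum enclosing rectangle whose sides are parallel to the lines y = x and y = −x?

In coordinates u = x + y, v = x − y the rectangle is axis-aligned; the map (x,y)→(u,v) scales areas by 2.
u-values: 1, 0, -11; range = 1 − (-11) = 12.
v-values: -11, 10, 1; range = 10 − (-11) = 21.
Area = (12 × 21) / 2 = 126.

126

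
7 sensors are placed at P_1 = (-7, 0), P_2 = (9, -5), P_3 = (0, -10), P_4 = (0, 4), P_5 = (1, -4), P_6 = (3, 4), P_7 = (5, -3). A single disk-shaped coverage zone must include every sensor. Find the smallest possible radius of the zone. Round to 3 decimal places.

8.382

The minimum enclosing circle of a finite set is fixed by two of the points (as a diameter) or three (as a circumcircle).
The farthest pair is P_1–P_2 with squared distance 281. The circle on this segment as diameter has centre (1, -2.5) and r² = 281/4 = 70.25.
Check P_3: distance² to centre = 57.25 ≤ 70.25, so it lies inside.
All remaining points lie in this disk, and no smaller disk contains both endpoints, so this is the minimum enclosing circle.
r = √(70.25) ≈ 8.382.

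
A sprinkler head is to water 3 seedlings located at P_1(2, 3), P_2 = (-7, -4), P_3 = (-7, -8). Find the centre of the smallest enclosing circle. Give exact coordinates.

Side lengths²: P_1P_2² = 130, P_1P_3² = 202, P_2P_3² = 16.
Since P_1P_3² = 202 ≥ 130 + 16 = 146, the angle opposite P_1P_3 is not acute, so the smallest enclosing circle has P_1P_3 as diameter.
Centre = midpoint of P_1P_3 = (-2.5, -2.5), r² = 202/4 = 50.5.
Centre = (-2.5, -2.5).

(-2.5, -2.5)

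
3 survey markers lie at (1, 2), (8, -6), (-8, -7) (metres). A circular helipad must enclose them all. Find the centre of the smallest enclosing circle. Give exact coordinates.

Call the three points A, B, C in the order given.
Side lengths²: AB² = 113, AC² = 162, BC² = 257.
Since BC² = 257 < 162 + 113 = 275, the triangle is acute, so the smallest enclosing circle is the circumcircle.
Circumcentre = (-1/30, -179/30), r² = 29041/450.
Centre = (-1/30, -179/30).

(-1/30, -179/30)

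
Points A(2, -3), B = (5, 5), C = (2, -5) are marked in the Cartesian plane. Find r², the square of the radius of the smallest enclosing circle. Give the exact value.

Side lengths²: AB² = 73, AC² = 4, BC² = 109.
Since BC² = 109 ≥ 73 + 4 = 77, the angle opposite BC is not acute, so the smallest enclosing circle has BC as diameter.
Centre = midpoint of BC = (3.5, 0), r² = 109/4 = 27.25.

27.25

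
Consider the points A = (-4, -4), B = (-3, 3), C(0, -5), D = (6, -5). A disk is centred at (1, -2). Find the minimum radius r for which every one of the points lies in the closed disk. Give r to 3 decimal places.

The required radius is the distance from (1, -2) to the farthest point.
Squared distances: 29, 41, 10, 34.
Maximum is 41, attained at B.
r = √41 ≈ 6.403.

6.403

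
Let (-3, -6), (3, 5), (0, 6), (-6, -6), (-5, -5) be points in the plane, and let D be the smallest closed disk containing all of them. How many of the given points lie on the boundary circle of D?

A smallest enclosing disk is always determined by at most three of the input points on its boundary.
The farthest pair is (3, 5)–(-6, -6) with squared distance 202. The circle on this segment as diameter has centre (-1.5, -0.5) and r² = 202/4 = 50.5.
Check (-3, -6): distance² to centre = 32.5 ≤ 50.5, so it lies inside.
All remaining points lie in this disk, and no smaller disk contains both endpoints, so this is the minimum enclosing circle.
The points at distance exactly r from the centre are (3, 5), (-6, -6) — 2 points.

2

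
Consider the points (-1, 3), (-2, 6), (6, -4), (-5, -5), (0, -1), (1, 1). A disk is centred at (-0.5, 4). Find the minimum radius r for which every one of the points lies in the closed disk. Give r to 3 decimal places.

The required radius is the distance from (-0.5, 4) to the farthest point.
Squared distances: 1.25, 6.25, 106.25, 101.25, 25.25, 11.25.
Maximum is 106.25, attained at (6, -4).
r = √(106.25) ≈ 10.308.

10.308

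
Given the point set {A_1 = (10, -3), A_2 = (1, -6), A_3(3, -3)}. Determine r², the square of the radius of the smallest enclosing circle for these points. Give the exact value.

22.5

Side lengths²: A_1A_2² = 90, A_1A_3² = 49, A_2A_3² = 13.
Since A_1A_2² = 90 ≥ 49 + 13 = 62, the angle opposite A_1A_2 is not acute, so the smallest enclosing circle has A_1A_2 as diameter.
Centre = midpoint of A_1A_2 = (5.5, -4.5), r² = 90/4 = 22.5.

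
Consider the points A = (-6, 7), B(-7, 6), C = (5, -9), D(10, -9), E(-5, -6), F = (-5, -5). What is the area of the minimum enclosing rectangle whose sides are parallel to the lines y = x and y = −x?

In coordinates u = x + y, v = x − y the rectangle is axis-aligned; the map (x,y)→(u,v) scales areas by 2.
u-values: 1, -1, -4, 1, -11, -10; range = 1 − (-11) = 12.
v-values: -13, -13, 14, 19, 1, 0; range = 19 − (-13) = 32.
Area = (12 × 32) / 2 = 192.

192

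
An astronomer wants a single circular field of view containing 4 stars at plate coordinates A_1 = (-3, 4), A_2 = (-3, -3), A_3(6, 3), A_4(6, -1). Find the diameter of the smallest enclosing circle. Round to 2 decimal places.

The minimum enclosing circle is determined by three boundary points: A_1, A_2, A_3.
Their circumcentre is (7/6, 0.5) with r² = 533/18.
The farthest remaining point A_4 is at distance² 461/18 ≤ 533/18.
Diameter = 2r = 2√(533/18) ≈ 10.88.

10.88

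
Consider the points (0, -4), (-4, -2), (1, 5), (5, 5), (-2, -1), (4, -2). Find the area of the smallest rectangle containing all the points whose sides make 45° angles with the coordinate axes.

In coordinates u = x + y, v = x − y the rectangle is axis-aligned; the map (x,y)→(u,v) scales areas by 2.
u-values: -4, -6, 6, 10, -3, 2; range = 10 − (-6) = 16.
v-values: 4, -2, -4, 0, -1, 6; range = 6 − (-4) = 10.
Area = (16 × 10) / 2 = 80.

80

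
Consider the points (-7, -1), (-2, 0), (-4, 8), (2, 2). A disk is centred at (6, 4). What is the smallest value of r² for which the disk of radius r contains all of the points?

The required radius is the distance from (6, 4) to the farthest point.
Squared distances: 194, 80, 116, 20.
Maximum is 194, attained at (-7, -1).

194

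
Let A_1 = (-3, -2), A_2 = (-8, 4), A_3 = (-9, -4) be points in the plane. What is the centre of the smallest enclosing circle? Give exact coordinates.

(-319/46, -9/46)

Side lengths²: A_1A_2² = 61, A_1A_3² = 40, A_2A_3² = 65.
Since A_2A_3² = 65 < 61 + 40 = 101, the triangle is acute, so the smallest enclosing circle is the circumcircle.
Circumcentre = (-319/46, -9/46), r² = 19825/1058.
Centre = (-319/46, -9/46).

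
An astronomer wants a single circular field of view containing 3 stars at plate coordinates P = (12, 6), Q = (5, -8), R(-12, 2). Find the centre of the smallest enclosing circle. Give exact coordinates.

(3/22, 35/11)

Side lengths²: PQ² = 245, PR² = 592, QR² = 389.
Since PR² = 592 < 389 + 245 = 634, the triangle is acute, so the smallest enclosing circle is the circumcircle.
Circumcentre = (3/22, 35/11), r² = 71965/484.
Centre = (3/22, 35/11).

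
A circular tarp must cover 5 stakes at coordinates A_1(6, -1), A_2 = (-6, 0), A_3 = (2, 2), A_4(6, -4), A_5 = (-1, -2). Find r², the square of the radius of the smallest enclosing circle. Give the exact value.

By Welzl's lemma the MEC is supported by two points (diametrically opposite) or three points (on a circumcircle).
The farthest pair is A_2–A_4 with squared distance 160. The circle on this segment as diameter has centre (0, -2) and r² = 160/4 = 40.
Check A_1: distance² to centre = 37 ≤ 40, so it lies inside.
All remaining points lie in this disk, and no smaller disk contains both endpoints, so this is the minimum enclosing circle.

40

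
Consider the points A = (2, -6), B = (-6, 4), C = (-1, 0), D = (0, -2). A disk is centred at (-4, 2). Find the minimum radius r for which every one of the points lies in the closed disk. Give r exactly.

The required radius is the distance from (-4, 2) to the farthest point.
Squared distances: 100, 8, 13, 32.
Maximum is 100, attained at A.
r = √100 = 10.

10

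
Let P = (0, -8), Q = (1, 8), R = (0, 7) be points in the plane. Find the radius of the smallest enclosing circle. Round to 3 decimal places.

8.016

Side lengths²: PQ² = 257, PR² = 225, QR² = 2.
Since PQ² = 257 ≥ 225 + 2 = 227, the angle opposite PQ is not acute, so the smallest enclosing circle has PQ as diameter.
Centre = midpoint of PQ = (0.5, 0), r² = 257/4 = 64.25.
r = √(64.25) ≈ 8.016.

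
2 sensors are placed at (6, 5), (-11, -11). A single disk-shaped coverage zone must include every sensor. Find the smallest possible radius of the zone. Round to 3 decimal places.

The smallest circle enclosing two points has them as diameter endpoints.
Centre = midpoint = (-2.5, -3); r² = |(6, 5)−(-11, -11)|²/4 = 545/4 = 136.25.
r = √(136.25) ≈ 11.673.

11.673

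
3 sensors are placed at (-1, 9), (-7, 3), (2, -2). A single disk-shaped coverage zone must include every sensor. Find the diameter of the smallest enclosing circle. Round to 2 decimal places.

11.86

Call the three points A, B, C in the order given.
Side lengths²: AB² = 72, AC² = 130, BC² = 106.
Since AC² = 130 < 106 + 72 = 178, the triangle is acute, so the smallest enclosing circle is the circumcircle.
Circumcentre = (-15/14, 43/14), r² = 3445/98.
Diameter = 2r = 2√(3445/98) ≈ 11.86.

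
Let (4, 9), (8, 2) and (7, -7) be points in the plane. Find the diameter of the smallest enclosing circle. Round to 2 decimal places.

16.28

Call the three points A, B, C in the order given.
Side lengths²: AB² = 65, AC² = 265, BC² = 82.
Since AC² = 265 ≥ 82 + 65 = 147, the angle opposite AC is not acute, so the smallest enclosing circle has AC as diameter.
Centre = midpoint of AC = (5.5, 1), r² = 265/4 = 66.25.
Diameter = 2r = 2√(66.25) ≈ 16.28.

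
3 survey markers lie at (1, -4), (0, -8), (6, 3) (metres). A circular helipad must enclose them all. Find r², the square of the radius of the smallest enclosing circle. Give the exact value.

39.25

Call the three points A, B, C in the order given.
Side lengths²: AB² = 17, AC² = 74, BC² = 157.
Since BC² = 157 ≥ 74 + 17 = 91, the angle opposite BC is not acute, so the smallest enclosing circle has BC as diameter.
Centre = midpoint of BC = (3, -2.5), r² = 157/4 = 39.25.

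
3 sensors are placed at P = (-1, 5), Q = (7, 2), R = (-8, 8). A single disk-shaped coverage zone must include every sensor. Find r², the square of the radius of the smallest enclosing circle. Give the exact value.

Side lengths²: PQ² = 73, PR² = 58, QR² = 261.
Since QR² = 261 ≥ 73 + 58 = 131, the angle opposite QR is not acute, so the smallest enclosing circle has QR as diameter.
Centre = midpoint of QR = (-0.5, 5), r² = 261/4 = 65.25.

65.25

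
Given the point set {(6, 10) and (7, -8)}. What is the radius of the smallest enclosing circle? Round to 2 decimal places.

9.01

The smallest circle enclosing two points has them as diameter endpoints.
Centre = midpoint = (6.5, 1); r² = |(6, 10)−(7, -8)|²/4 = 325/4 = 81.25.
r = √(81.25) ≈ 9.01.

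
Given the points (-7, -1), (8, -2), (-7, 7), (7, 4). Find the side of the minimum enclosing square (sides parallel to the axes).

The bounding box has width 15 and height 9.
An axis-aligned square enclosing the set must have side ≥ max(width, height).
So the minimum side is max(15, 9) = 15.

15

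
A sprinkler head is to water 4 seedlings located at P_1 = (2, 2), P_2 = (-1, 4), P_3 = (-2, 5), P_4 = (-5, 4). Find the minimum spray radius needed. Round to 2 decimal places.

3.64

The farthest pair is P_1–P_4 with squared distance 53. The circle on this segment as diameter has centre (-1.5, 3) and r² = 53/4 = 13.25.
Check P_2: distance² to centre = 1.25 ≤ 13.25, so it lies inside.
All remaining points lie in this disk, and no smaller disk contains both endpoints, so this is the minimum enclosing circle.
r = √(13.25) ≈ 3.64.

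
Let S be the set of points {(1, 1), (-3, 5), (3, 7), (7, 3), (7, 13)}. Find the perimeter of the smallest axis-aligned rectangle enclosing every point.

Width = max x − min x = 7 − (-3) = 10.
Height = max y − min y = 13 − 1 = 12.
Perimeter = 2(10 + 12) = 44.

44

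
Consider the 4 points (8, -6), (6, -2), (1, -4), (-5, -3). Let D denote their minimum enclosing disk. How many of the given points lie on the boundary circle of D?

A smallest enclosing disk is always determined by at most three of the input points on its boundary.
The farthest pair is (8, -6)–(-5, -3) with squared distance 178. The circle on this segment as diameter has centre (1.5, -4.5) and r² = 178/4 = 44.5.
Check (6, -2): distance² to centre = 26.5 ≤ 44.5, so it lies inside.
All remaining points lie in this disk, and no smaller disk contains both endpoints, so this is the minimum enclosing circle.
The points at distance exactly r from the centre are (8, -6), (-5, -3) — 2 points.

2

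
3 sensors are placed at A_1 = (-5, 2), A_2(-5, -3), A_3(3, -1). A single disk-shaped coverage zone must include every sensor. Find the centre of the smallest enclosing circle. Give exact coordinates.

(-1.375, -0.5)

Side lengths²: A_1A_2² = 25, A_1A_3² = 73, A_2A_3² = 68.
Since A_1A_3² = 73 < 68 + 25 = 93, the triangle is acute, so the smallest enclosing circle is the circumcircle.
Circumcentre = (-1.375, -0.5), r² = 19.390625.
Centre = (-1.375, -0.5).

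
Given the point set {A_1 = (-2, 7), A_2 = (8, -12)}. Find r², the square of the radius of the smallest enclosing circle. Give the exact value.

115.25

The smallest circle enclosing two points has them as diameter endpoints.
Centre = midpoint = (3, -2.5); r² = |A_1A_2|²/4 = 461/4 = 115.25.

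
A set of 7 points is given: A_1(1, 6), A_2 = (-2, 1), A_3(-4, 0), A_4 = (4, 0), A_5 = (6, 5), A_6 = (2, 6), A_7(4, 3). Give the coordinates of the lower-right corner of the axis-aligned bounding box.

x-range [-4, 6], y-range [0, 6].
The lower-right corner is (6, 0).

(6, 0)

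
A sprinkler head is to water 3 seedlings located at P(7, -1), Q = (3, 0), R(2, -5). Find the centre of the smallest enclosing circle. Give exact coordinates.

(185/42, -121/42)

Side lengths²: PQ² = 17, PR² = 41, QR² = 26.
Since PR² = 41 < 26 + 17 = 43, the triangle is acute, so the smallest enclosing circle is the circumcircle.
Circumcentre = (185/42, -121/42), r² = 9061/882.
Centre = (185/42, -121/42).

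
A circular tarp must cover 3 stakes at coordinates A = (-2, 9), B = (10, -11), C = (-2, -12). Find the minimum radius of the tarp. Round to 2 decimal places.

11.70

Side lengths²: AB² = 544, AC² = 441, BC² = 145.
Since AB² = 544 < 441 + 145 = 586, the triangle is acute, so the smallest enclosing circle is the circumcircle.
Circumcentre = (19/6, -1.5), r² = 2465/18.
r = √(2465/18) ≈ 11.70.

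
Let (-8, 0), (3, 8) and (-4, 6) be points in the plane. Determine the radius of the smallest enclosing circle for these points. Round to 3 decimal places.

6.801

Call the three points A, B, C in the order given.
Side lengths²: AB² = 185, AC² = 52, BC² = 53.
Since AB² = 185 ≥ 53 + 52 = 105, the angle opposite AB is not acute, so the smallest enclosing circle has AB as diameter.
Centre = midpoint of AB = (-2.5, 4), r² = 185/4 = 46.25.
r = √(46.25) ≈ 6.801.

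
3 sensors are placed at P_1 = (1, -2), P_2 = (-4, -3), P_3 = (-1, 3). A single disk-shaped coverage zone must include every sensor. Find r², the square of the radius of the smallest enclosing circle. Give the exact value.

Side lengths²: P_1P_2² = 26, P_1P_3² = 29, P_2P_3² = 45.
Since P_2P_3² = 45 < 29 + 26 = 55, the triangle is acute, so the smallest enclosing circle is the circumcircle.
Circumcentre = (-35/18, -5/18), r² = 1885/162.

1885/162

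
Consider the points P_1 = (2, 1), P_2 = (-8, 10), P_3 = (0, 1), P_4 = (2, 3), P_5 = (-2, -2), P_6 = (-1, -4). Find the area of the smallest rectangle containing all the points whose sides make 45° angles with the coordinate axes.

105

In coordinates u = x + y, v = x − y the rectangle is axis-aligned; the map (x,y)→(u,v) scales areas by 2.
u-values: 3, 2, 1, 5, -4, -5; range = 5 − (-5) = 10.
v-values: 1, -18, -1, -1, 0, 3; range = 3 − (-18) = 21.
Area = (10 × 21) / 2 = 105.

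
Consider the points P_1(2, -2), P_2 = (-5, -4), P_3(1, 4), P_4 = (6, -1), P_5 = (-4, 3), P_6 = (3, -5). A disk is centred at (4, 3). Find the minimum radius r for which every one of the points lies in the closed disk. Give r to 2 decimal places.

The required radius is the distance from (4, 3) to the farthest point.
Squared distances: 29, 130, 10, 20, 64, 65.
Maximum is 130, attained at P_2.
r = √130 ≈ 11.40.

11.40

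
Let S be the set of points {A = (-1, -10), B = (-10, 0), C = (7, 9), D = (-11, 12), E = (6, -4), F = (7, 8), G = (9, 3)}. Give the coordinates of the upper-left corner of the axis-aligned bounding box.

x-range [-11, 9], y-range [-10, 12].
The upper-left corner is (-11, 12).

(-11, 12)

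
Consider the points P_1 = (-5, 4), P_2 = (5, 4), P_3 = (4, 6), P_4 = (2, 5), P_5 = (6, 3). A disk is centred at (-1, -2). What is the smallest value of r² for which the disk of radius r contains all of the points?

89

The required radius is the distance from (-1, -2) to the farthest point.
Squared distances: 52, 72, 89, 58, 74.
Maximum is 89, attained at P_3.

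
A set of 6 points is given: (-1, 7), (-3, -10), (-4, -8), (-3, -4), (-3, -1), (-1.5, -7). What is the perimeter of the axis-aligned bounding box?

Width = max x − min x = -1 − (-4) = 3.
Height = max y − min y = 7 − (-10) = 17.
Perimeter = 2(3 + 17) = 40.

40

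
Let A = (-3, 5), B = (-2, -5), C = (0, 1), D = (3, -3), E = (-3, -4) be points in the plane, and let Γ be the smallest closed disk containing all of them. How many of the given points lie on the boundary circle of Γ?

A smallest enclosing disk is always determined by at most three of the input points on its boundary.
The minimum enclosing circle is determined by three boundary points: A, B, D.
Their circumcentre is (-15/13, 7/52) with r² = 73225/2704.
The farthest remaining point E is at distance² 55441/2704 ≤ 73225/2704.
The points at distance exactly r from the centre are A, B, D — 3 points.

3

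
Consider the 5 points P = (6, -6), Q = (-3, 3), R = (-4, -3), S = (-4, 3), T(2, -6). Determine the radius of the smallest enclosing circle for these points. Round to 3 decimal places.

6.727

By Welzl's lemma the MEC is supported by two points (diametrically opposite) or three points (on a circumcircle).
The farthest pair is P–S with squared distance 181. The circle on this segment as diameter has centre (1, -1.5) and r² = 181/4 = 45.25.
Check Q: distance² to centre = 36.25 ≤ 45.25, so it lies inside.
All remaining points lie in this disk, and no smaller disk contains both endpoints, so this is the minimum enclosing circle.
r = √(45.25) ≈ 6.727.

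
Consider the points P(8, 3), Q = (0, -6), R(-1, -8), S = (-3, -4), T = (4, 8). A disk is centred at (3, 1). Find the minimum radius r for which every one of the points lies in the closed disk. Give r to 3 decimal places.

The required radius is the distance from (3, 1) to the farthest point.
Squared distances: 29, 58, 97, 61, 50.
Maximum is 97, attained at R.
r = √97 ≈ 9.849.

9.849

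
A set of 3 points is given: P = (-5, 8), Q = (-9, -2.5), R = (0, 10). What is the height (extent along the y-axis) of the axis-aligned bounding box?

12.5

max y = 10, min y = -2.5, so height = 12.5.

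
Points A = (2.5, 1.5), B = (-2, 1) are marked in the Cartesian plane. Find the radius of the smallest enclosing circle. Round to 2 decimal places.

2.26

The smallest circle enclosing two points has them as diameter endpoints.
Centre = midpoint = (0.25, 1.25); r² = |AB|²/4 = 20.5/4 = 5.125.
r = √(5.125) ≈ 2.26.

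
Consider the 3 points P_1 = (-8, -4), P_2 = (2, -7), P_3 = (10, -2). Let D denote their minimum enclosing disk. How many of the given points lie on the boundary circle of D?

Side lengths²: P_1P_2² = 109, P_1P_3² = 328, P_2P_3² = 89.
Since P_1P_3² = 328 ≥ 109 + 89 = 198, the angle opposite P_1P_3 is not acute, so the smallest enclosing circle has P_1P_3 as diameter.
Centre = midpoint of P_1P_3 = (1, -3), r² = 328/4 = 82.
The points at distance exactly r from the centre are P_1, P_3 — 2 points.

2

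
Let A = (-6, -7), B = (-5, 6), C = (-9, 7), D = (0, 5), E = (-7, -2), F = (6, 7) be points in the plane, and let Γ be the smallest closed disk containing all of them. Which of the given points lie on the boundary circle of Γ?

By Welzl's lemma the MEC is supported by two points (diametrically opposite) or three points (on a circumcircle).
The minimum enclosing circle is determined by three boundary points: A, C, F.
Their circumcentre is (-1.5, 9/7) with r² = 17425/196.
The farthest remaining point E is at distance² 8045/196 ≤ 17425/196.
The points at distance exactly r from the centre are A, C, F — 3 points.

A, C, F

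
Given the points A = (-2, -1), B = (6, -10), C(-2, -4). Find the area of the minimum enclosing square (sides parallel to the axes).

The bounding box has width 8 and height 9.
An axis-aligned square enclosing the set must have side ≥ max(width, height).
So the minimum side is max(8, 9) = 9.
Area = 9² = 81.

81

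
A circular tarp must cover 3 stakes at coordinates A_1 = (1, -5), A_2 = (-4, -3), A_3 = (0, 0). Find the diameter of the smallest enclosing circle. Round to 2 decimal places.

5.97

Side lengths²: A_1A_2² = 29, A_1A_3² = 26, A_2A_3² = 25.
Since A_1A_2² = 29 < 26 + 25 = 51, the triangle is acute, so the smallest enclosing circle is the circumcircle.
Circumcentre = (-47/46, -129/46), r² = 9425/1058.
Diameter = 2r = 2√(9425/1058) ≈ 5.97.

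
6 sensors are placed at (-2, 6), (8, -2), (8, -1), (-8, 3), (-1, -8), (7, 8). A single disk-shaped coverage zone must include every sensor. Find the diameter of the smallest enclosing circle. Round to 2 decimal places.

A smallest enclosing disk is always determined by at most three of the input points on its boundary.
The minimum enclosing circle is determined by three boundary points: (-8, 3), (-1, -8), (7, 8).
Their circumcentre is (1, 1) with r² = 85.
The farthest remaining point (8, -2) is at distance² 58 ≤ 85.
Diameter = 2r = 2√85 ≈ 18.44.

18.44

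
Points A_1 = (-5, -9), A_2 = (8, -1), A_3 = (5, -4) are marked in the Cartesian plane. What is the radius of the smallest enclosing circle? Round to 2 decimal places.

7.63

Side lengths²: A_1A_2² = 233, A_1A_3² = 125, A_2A_3² = 18.
Since A_1A_2² = 233 ≥ 125 + 18 = 143, the angle opposite A_1A_2 is not acute, so the smallest enclosing circle has A_1A_2 as diameter.
Centre = midpoint of A_1A_2 = (1.5, -5), r² = 233/4 = 58.25.
r = √(58.25) ≈ 7.63.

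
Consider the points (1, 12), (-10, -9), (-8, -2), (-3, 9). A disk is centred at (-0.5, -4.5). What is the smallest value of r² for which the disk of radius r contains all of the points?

274.5

The required radius is the distance from (-0.5, -4.5) to the farthest point.
Squared distances: 274.5, 110.5, 62.5, 188.5.
Maximum is 274.5, attained at (1, 12).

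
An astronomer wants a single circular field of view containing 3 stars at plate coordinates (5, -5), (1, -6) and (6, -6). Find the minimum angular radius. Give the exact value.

Call the three points A, B, C in the order given.
Side lengths²: AB² = 17, AC² = 2, BC² = 25.
Since BC² = 25 ≥ 17 + 2 = 19, the angle opposite BC is not acute, so the smallest enclosing circle has BC as diameter.
Centre = midpoint of BC = (3.5, -6), r² = 25/4 = 6.25.
r = √(6.25) = 2.5.

2.5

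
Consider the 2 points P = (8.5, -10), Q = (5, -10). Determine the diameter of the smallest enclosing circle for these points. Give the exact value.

3.5

The smallest circle enclosing two points has them as diameter endpoints.
Centre = midpoint = (6.75, -10); r² = |PQ|²/4 = 12.25/4 = 3.0625.
Diameter = 2r = 2√(3.0625) = 3.5.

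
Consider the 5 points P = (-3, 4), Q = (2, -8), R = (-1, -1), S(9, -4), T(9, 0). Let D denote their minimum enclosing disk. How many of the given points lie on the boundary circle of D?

3

The minimum enclosing circle is determined by three boundary points: P, Q, S.
Their circumcentre is (2.5, -0.75) with r² = 52.8125.
The farthest remaining point T is at distance² 42.8125 ≤ 52.8125.
The points at distance exactly r from the centre are P, Q, S — 3 points.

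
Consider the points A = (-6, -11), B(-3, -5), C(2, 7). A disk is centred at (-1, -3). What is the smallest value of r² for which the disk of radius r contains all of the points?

109

The required radius is the distance from (-1, -3) to the farthest point.
Squared distances: 89, 8, 109.
Maximum is 109, attained at C.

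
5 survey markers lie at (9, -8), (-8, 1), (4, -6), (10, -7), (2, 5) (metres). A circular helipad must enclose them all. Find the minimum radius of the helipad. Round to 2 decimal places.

9.85

The minimum enclosing circle of a finite set is fixed by two of the points (as a diameter) or three (as a circumcircle).
The farthest pair is (-8, 1)–(10, -7) with squared distance 388. The circle on this segment as diameter has centre (1, -3) and r² = 388/4 = 97.
Check (9, -8): distance² to centre = 89 ≤ 97, so it lies inside.
All remaining points lie in this disk, and no smaller disk contains both endpoints, so this is the minimum enclosing circle.
r = √97 ≈ 9.85.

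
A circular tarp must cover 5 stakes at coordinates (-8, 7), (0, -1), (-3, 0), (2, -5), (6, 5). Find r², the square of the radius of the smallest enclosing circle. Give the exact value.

The minimum enclosing circle of a finite set is fixed by two of the points (as a diameter) or three (as a circumcircle).
The minimum enclosing circle is determined by three boundary points: (-8, 7), (2, -5), (6, 5).
Their circumcentre is (-57/37, 82/37) with r² = 88450/1369.
The farthest remaining point (0, -1) is at distance² 17410/1369 ≤ 88450/1369.

88450/1369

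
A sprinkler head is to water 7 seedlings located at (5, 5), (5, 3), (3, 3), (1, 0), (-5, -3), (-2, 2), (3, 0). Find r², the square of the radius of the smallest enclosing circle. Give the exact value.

A smallest enclosing disk is always determined by at most three of the input points on its boundary.
The farthest pair is (5, 5)–(-5, -3) with squared distance 164. The circle on this segment as diameter has centre (0, 1) and r² = 164/4 = 41.
Check (5, 3): distance² to centre = 29 ≤ 41, so it lies inside.
All remaining points lie in this disk, and no smaller disk contains both endpoints, so this is the minimum enclosing circle.

41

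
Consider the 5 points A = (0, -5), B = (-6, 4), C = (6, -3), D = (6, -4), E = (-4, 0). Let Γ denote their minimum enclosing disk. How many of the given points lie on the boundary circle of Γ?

The farthest pair is B–D with squared distance 208. The circle on this segment as diameter has centre (0, 0) and r² = 208/4 = 52.
Check A: distance² to centre = 25 ≤ 52, so it lies inside.
All remaining points lie in this disk, and no smaller disk contains both endpoints, so this is the minimum enclosing circle.
The points at distance exactly r from the centre are B, D — 2 points.

2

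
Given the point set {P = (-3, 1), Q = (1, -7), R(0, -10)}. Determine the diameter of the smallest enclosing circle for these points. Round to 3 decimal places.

11.402

Side lengths²: PQ² = 80, PR² = 130, QR² = 10.
Since PR² = 130 ≥ 80 + 10 = 90, the angle opposite PR is not acute, so the smallest enclosing circle has PR as diameter.
Centre = midpoint of PR = (-1.5, -4.5), r² = 130/4 = 32.5.
Diameter = 2r = 2√(32.5) ≈ 11.402.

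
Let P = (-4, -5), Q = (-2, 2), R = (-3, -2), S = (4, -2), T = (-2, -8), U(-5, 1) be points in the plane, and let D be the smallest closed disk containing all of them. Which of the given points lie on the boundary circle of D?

The minimum enclosing circle of a finite set is fixed by two of the points (as a diameter) or three (as a circumcircle).
The minimum enclosing circle is determined by three boundary points: S, T, U.
Their circumcentre is (-1.25, -2.75) with r² = 28.125.
The farthest remaining point Q is at distance² 23.125 ≤ 28.125.
The points at distance exactly r from the centre are S, T, U — 3 points.

S, T, U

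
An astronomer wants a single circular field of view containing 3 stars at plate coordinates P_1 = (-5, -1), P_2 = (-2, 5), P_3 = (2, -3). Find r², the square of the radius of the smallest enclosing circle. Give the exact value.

Side lengths²: P_1P_2² = 45, P_1P_3² = 53, P_2P_3² = 80.
Since P_2P_3² = 80 < 53 + 45 = 98, the triangle is acute, so the smallest enclosing circle is the circumcircle.
Circumcentre = (-0.75, 0.625), r² = 20.703125.

20.703125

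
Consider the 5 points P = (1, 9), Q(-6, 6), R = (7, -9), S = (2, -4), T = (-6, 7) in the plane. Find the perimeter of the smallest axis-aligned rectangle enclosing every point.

62

Width = max x − min x = 7 − (-6) = 13.
Height = max y − min y = 9 − (-9) = 18.
Perimeter = 2(13 + 18) = 62.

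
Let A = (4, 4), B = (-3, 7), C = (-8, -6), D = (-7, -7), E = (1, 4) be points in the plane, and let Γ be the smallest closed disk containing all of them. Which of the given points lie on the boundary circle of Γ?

The minimum enclosing circle of a finite set is fixed by two of the points (as a diameter) or three (as a circumcircle).
The minimum enclosing circle is determined by three boundary points: A, B, D.
Their circumcentre is (-2.2, -0.8) with r² = 61.48.
The farthest remaining point C is at distance² 60.68 ≤ 61.48.
The points at distance exactly r from the centre are A, B, D — 3 points.

A, B, D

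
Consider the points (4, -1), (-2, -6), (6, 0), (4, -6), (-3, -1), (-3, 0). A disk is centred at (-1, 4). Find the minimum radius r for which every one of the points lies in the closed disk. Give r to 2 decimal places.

11.18

The required radius is the distance from (-1, 4) to the farthest point.
Squared distances: 50, 101, 65, 125, 29, 20.
Maximum is 125, attained at (4, -6).
r = √125 ≈ 11.18.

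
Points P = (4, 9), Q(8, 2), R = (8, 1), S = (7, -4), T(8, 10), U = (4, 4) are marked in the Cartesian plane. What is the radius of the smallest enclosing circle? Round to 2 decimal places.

The minimum enclosing circle of a finite set is fixed by two of the points (as a diameter) or three (as a circumcircle).
The farthest pair is S–T with squared distance 197. The circle on this segment as diameter has centre (7.5, 3) and r² = 197/4 = 49.25.
Check P: distance² to centre = 48.25 ≤ 49.25, so it lies inside.
All remaining points lie in this disk, and no smaller disk contains both endpoints, so this is the minimum enclosing circle.
r = √(49.25) ≈ 7.02.

7.02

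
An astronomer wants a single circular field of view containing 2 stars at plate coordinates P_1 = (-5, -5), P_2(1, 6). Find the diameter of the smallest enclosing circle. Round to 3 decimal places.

12.530

The smallest circle enclosing two points has them as diameter endpoints.
Centre = midpoint = (-2, 0.5); r² = |P_1P_2|²/4 = 157/4 = 39.25.
Diameter = 2r = 2√(39.25) ≈ 12.530.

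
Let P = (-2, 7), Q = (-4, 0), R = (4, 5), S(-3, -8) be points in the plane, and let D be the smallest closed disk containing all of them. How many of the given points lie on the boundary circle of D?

The minimum enclosing circle is determined by three boundary points: P, R, S.
Their circumcentre is (-55/46, -27/46) with r² = 61585/1058.
The farthest remaining point Q is at distance² 8685/1058 ≤ 61585/1058.
The points at distance exactly r from the centre are P, R, S — 3 points.

3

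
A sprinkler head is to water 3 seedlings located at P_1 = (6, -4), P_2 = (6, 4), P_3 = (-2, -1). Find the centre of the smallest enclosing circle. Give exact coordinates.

Side lengths²: P_1P_2² = 64, P_1P_3² = 73, P_2P_3² = 89.
Since P_2P_3² = 89 < 73 + 64 = 137, the triangle is acute, so the smallest enclosing circle is the circumcircle.
Circumcentre = (2.9375, 0), r² = 25.37890625.
Centre = (2.9375, 0).

(2.9375, 0)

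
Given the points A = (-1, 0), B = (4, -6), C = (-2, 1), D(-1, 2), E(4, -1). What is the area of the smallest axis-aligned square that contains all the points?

The bounding box has width 6 and height 8.
An axis-aligned square enclosing the set must have side ≥ max(width, height).
So the minimum side is max(6, 8) = 8.
Area = 8² = 64.

64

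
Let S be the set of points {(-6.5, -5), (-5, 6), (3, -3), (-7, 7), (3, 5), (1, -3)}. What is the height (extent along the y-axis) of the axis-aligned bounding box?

max y = 7, min y = -5, so height = 12.

12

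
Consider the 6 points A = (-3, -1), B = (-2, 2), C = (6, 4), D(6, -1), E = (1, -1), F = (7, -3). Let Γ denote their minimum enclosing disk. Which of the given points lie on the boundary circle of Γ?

A, C, F

A smallest enclosing disk is always determined by at most three of the input points on its boundary.
The minimum enclosing circle is determined by three boundary points: A, C, F.
Their circumcentre is (81/34, -3/34) with r² = 17225/578.
The farthest remaining point B is at distance² 13621/578 ≤ 17225/578.
The points at distance exactly r from the centre are A, C, F — 3 points.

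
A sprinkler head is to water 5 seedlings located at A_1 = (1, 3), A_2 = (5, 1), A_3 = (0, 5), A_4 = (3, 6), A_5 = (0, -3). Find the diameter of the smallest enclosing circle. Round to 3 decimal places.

By Welzl's lemma the MEC is supported by two points (diametrically opposite) or three points (on a circumcircle).
The farthest pair is A_4–A_5 with squared distance 90. The circle on this segment as diameter has centre (1.5, 1.5) and r² = 90/4 = 22.5.
Check A_1: distance² to centre = 2.5 ≤ 22.5, so it lies inside.
All remaining points lie in this disk, and no smaller disk contains both endpoints, so this is the minimum enclosing circle.
Diameter = 2r = 2√(22.5) ≈ 9.487.

9.487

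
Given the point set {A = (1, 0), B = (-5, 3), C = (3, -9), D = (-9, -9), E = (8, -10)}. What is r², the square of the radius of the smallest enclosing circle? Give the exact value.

The minimum enclosing circle of a finite set is fixed by two of the points (as a diameter) or three (as a circumcircle).
The minimum enclosing circle is determined by three boundary points: B, D, E.
Their circumcentre is (-0.25, -5.25) with r² = 90.625.
The farthest remaining point A is at distance² 29.125 ≤ 90.625.

90.625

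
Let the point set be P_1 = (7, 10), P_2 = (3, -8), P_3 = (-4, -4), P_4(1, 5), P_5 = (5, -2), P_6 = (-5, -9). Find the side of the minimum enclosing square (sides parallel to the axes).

19

The bounding box has width 12 and height 19.
An axis-aligned square enclosing the set must have side ≥ max(width, height).
So the minimum side is max(12, 19) = 19.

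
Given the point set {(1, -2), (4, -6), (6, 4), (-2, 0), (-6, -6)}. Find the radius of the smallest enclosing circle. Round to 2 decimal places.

7.81

A smallest enclosing disk is always determined by at most three of the input points on its boundary.
The farthest pair is (6, 4)–(-6, -6) with squared distance 244. The circle on this segment as diameter has centre (0, -1) and r² = 244/4 = 61.
Check (1, -2): distance² to centre = 2 ≤ 61, so it lies inside.
All remaining points lie in this disk, and no smaller disk contains both endpoints, so this is the minimum enclosing circle.
r = √61 ≈ 7.81.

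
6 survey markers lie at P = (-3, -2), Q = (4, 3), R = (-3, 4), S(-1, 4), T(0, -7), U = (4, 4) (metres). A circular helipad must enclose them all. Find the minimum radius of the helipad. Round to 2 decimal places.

A smallest enclosing disk is always determined by at most three of the input points on its boundary.
The minimum enclosing circle is determined by three boundary points: R, T, U.
Their circumcentre is (0.5, -21/22) with r² = 8905/242.
The farthest remaining point Q is at distance² 6749/242 ≤ 8905/242.
r = √(8905/242) ≈ 6.07.

6.07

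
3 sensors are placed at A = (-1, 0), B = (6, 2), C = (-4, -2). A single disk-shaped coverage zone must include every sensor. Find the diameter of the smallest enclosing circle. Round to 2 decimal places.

Side lengths²: AB² = 53, AC² = 13, BC² = 116.
Since BC² = 116 ≥ 53 + 13 = 66, the angle opposite BC is not acute, so the smallest enclosing circle has BC as diameter.
Centre = midpoint of BC = (1, 0), r² = 116/4 = 29.
Diameter = 2r = 2√29 ≈ 10.77.

10.77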